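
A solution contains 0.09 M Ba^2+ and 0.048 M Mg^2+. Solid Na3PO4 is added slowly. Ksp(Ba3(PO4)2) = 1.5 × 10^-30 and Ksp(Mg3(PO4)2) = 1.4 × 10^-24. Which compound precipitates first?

Each salt begins to precipitate when Q = Ksp, i.e. when [PO4^3-] reaches its threshold.
For Ba3(PO4)2: 1.5 × 10^-30 = (0.09)^3 × [PO4^3-]^2  ⇒  [PO4^3-] = 4.5 × 10^-14 M.
For Mg3(PO4)2: 1.4 × 10^-24 = (0.048)^3 × [PO4^3-]^2  ⇒  [PO4^3-] = 1.1 × 10^-10 M.
The salt with the lower threshold [PO4^3-] precipitates first: Ba3(PO4)2.

Ba3(PO4)2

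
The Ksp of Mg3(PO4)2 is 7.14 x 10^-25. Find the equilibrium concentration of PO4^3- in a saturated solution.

Mg3(PO4)2(s) ⇌ 3 Mg^2+ + 2 PO4^3-
Ksp = [Mg^2+]^3[PO4^3-]^2
Let s = molar solubility. Then [Mg^2+] = 3s and [PO4^3-] = 2s.
Substituting: Ksp = (3s)^3(2s)^2 = 108s^5
s = (7.14 x 10^-25 / 108)^(1/5) = 5.808 x 10^-6 M
[PO4^3-] = 2s = 1.16 × 10^-5 M

[PO4^3-] = 1.16e-5 M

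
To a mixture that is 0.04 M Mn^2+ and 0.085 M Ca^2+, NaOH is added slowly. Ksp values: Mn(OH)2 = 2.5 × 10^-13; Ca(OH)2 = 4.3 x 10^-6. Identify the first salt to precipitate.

Mn(OH)2

Each salt begins to precipitate when Q = Ksp, i.e. when [OH^-] reaches its threshold.
For Mn(OH)2: 2.5 × 10^-13 = 0.04 × [OH^-]^2  ⇒  [OH^-] = 2.5 x 10^-6 M.
For Ca(OH)2: 4.3 x 10^-6 = 0.085 × [OH^-]^2  ⇒  [OH^-] = 7.1 × 10^-3 M.
The salt with the lower threshold [OH^-] precipitates first: Mn(OH)2.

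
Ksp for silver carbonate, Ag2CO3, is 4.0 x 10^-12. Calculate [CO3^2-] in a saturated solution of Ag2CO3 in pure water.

[CO3^2-] = 1.0 × 10^-4 M

Ag2CO3(s) ⇌ 2 Ag^+ + CO3^2-
Ksp = [Ag^+]^2[CO3^2-]
For each mole of Ag2CO3 that dissolves: [Ag^+] = 2s, [CO3^2-] = s.
Ksp = (2s)^2s = 4s^3
s^3 = 4.0 x 10^-12 / 4, so s = 1.00 × 10^-4 M
[CO3^2-] = s = 1.0 x 10^-4 M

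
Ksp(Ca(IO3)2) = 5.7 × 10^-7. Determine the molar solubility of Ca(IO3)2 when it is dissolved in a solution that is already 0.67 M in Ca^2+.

Ca(IO3)2(s) ⇌ Ca^2+(aq) + 2 IO3^-(aq)
Ksp = [Ca^2+][IO3^-]^2
Let s be the molar solubility in this solution. [Ca^2+] = 0.67 + s ≈ 0.67, [IO3^-] = 2s (common-ion effect: Ca^2+ is already 0.67 M).
Ksp ≈ 0.67 × (2s)^2
s = 4.6 × 10^-4 M
Check: s = 4.6 × 10^-4 ≪ 0.67, so the approximation is valid.

4.6 × 10^-4 M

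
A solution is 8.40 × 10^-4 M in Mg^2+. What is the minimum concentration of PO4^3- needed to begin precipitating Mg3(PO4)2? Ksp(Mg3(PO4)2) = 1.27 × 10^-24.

Mg3(PO4)2(s) ⇌ 3 Mg^2+(aq) + 2 PO4^3-(aq)
Ksp = [Mg^2+]^3[PO4^3-]^2
Precipitation begins when Q = Ksp. With [Mg^2+] = 8.40 × 10^-4 M:
1.27 × 10^-24 = (8.40 × 10^-4)^3 × [PO4^3-]^2
[PO4^3-] = (1.27 × 10^-24 / 5.927 x 10^-10)^(1/2) = 4.63 x 10^-8 M

[PO4^3-] = 4.63 × 10^-8 M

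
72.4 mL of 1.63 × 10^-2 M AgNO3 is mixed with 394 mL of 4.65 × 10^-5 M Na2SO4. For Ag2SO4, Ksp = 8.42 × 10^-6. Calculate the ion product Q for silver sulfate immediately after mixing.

Total volume = 72.4 + 394 = 466.4 mL.
[Ag^+] = 1.63 × 10^-2 × (72.4/466.4) = 2.530 × 10^-3 M
[SO4^2-] = 4.65 x 10^-5 × (394/466.4) = 3.928 × 10^-5 M
Ag2SO4(s) ⇌ 2 Ag^+(aq) + SO4^2-(aq), so Q = [Ag^+]^2[SO4^2-]
Q = (2.530 × 10^-3)^2(3.928 × 10^-5) = 2.51 × 10^-10
Q < Ksp, so no precipitate of Ag2SO4 forms.

Q ≈ 2.51 × 10^-10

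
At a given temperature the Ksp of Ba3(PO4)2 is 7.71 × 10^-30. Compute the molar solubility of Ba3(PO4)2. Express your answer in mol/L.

Ba3(PO4)2(s) <=> 3 Ba^2+ + 2 PO4^3-
Ksp = [Ba^2+]^3[PO4^3-]^2
Let s = molar solubility. Then [Ba^2+] = 3s and [PO4^3-] = 2s.
Substituting: Ksp = (3s)^3(2s)^2 = 108s^5
s^5 = 7.71 × 10^-30 / 108, so s = 5.90 × 10^-7 M

s ≈ 5.90 x 10^-7 M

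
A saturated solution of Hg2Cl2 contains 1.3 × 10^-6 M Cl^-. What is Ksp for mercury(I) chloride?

Ksp = 1.1 x 10^-18

Hg2Cl2(s) ⇌ Hg2^2+ + 2 Cl^-
Stoichiometry gives [Hg2^2+] = (1/2)[Cl^-] = 6.50 × 10^-7 M.
Ksp = [Hg2^2+][Cl^-]^2
Ksp = 6.50 × 10^-7 × (1.3 × 10^-6)^2 = 1.1 × 10^-18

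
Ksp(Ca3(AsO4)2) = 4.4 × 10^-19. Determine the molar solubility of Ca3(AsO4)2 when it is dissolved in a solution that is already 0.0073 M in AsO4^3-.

Ca3(AsO4)2(s) ⇌ 3 Ca^2+ + 2 AsO4^3-
Ksp = [Ca^2+]^3[AsO4^3-]^2
Let s = moles of Ca3(AsO4)2 that dissolve per litre. [Ca^2+] = 3s, [AsO4^3-] = 0.0073 + 2s ≈ 0.0073 (since the AsO4^3- already present dominates).
Ksp ≈ (3s)^3 × (0.0073)^2
s = 6.7 × 10^-6 M
Check: 2s = 1.3 × 10^-5 ≪ 0.0073, so the approximation is valid.

s = 6.7 × 10^-6 M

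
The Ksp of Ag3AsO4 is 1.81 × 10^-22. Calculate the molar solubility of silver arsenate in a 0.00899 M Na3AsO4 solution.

Ag3AsO4(s) ⇌ 3 Ag^+(aq) + AsO4^3-(aq)
Ksp = [Ag^+]^3[AsO4^3-]
Let s = moles of Ag3AsO4 that dissolve per litre. [Ag^+] = 3s, [AsO4^3-] = 0.00899 + s ≈ 0.00899 (since AsO4^3- from Na3AsO4 dominates).
Ksp ≈ (3s)^3 × 0.00899
s = 9.07 × 10^-8 M
Check: s = 9.1 x 10^-8 ≪ 0.00899, so the approximation is valid.

s ≈ 9.07 × 10^-8 M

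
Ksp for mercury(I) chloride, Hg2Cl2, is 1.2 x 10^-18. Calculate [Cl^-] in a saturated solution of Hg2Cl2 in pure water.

1.3 × 10^-6 M

Hg2Cl2(s) <=> Hg2^2+(aq) + 2 Cl^-(aq)
Ksp = [Hg2^2+][Cl^-]^2
Let s = molar solubility. Then [Hg2^2+] = s and [Cl^-] = 2s.
Ksp = s(2s)^2 = 4s^3
Solving, s = (1.2 x 10^-18/4)^(1/3) = 6.69 × 10^-7 M
[Cl^-] = 2s = 1.3 × 10^-6 M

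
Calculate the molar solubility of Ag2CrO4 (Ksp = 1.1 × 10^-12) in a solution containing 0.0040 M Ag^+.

s ≈ 6.9 × 10^-8 M

Ag2CrO4(s) ⇌ 2 Ag^+(aq) + CrO4^2-(aq)
Ksp = [Ag^+]^2[CrO4^2-]
Let s be the molar solubility in this solution. [Ag^+] = 0.0040 + 2s ≈ 0.0040, [CrO4^2-] = s (common-ion effect: Ag^+ is already 0.0040 M).
Ksp ≈ (0.0040)^2 × s
s = 6.9 x 10^-8 M
Check: 2s = 1.4 x 10^-7 ≪ 0.0040, so the approximation is valid.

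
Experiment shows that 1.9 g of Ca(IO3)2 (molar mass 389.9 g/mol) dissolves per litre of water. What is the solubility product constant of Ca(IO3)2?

4.6 x 10^-7

Molar solubility s = (1.9 g/L) / (389.9 g/mol) = 4.87 × 10^-3 M.
Ca(IO3)2(s) ⇌ Ca^2+(aq) + 2 IO3^-(aq)
For each mole of Ca(IO3)2 that dissolves: [Ca^2+] = s, [IO3^-] = 2s.
Ksp = [Ca^2+][IO3^-]^2
Ksp = s(2s)^2 = 4s^3
Ksp = 4 × (4.87 × 10^-3)^3 = 4.6 x 10^-7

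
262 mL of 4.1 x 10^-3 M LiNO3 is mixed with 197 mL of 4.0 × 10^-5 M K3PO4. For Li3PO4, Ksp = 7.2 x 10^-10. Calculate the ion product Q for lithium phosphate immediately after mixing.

Q = 2.2 × 10^-13

Total volume = 262 + 197 = 459 mL.
[Li^+] = 4.1 × 10^-3 × (262/459) = 2.34 × 10^-3 M
[PO4^3-] = 4.0 × 10^-5 × (197/459) = 1.72 x 10^-5 M
Li3PO4(s) ⇌ 3 Li^+ + PO4^3-, so Q = [Li^+]^3[PO4^3-]
Q = (2.34 × 10^-3)^3(1.72 × 10^-5) = 2.2 x 10^-13
Q < Ksp, so no precipitate of Li3PO4 forms.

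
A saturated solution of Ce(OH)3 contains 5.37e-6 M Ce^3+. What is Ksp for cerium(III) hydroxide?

Ce(OH)3(s) ⇌ Ce^3+(aq) + 3 OH^-(aq)
Stoichiometry gives [OH^-] = (3/1)[Ce^3+] = 1.611 × 10^-5 M.
Ksp = [Ce^3+][OH^-]^3
Ksp = 5.37 × 10^-6 × (1.611 x 10^-5)^3 = 2.25 × 10^-20

2.25e-20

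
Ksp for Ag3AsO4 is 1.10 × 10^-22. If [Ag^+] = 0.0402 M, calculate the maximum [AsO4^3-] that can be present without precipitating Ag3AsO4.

[AsO4^3-] ≈ 1.69 × 10^-18 M

Ag3AsO4(s) ⇌ 3 Ag^+(aq) + AsO4^3-(aq)
Ksp = [Ag^+]^3[AsO4^3-]
Precipitation begins when Q = Ksp. With [Ag^+] = 0.0402 M:
1.10 × 10^-22 = (0.0402)^3 × [AsO4^3-]
[AsO4^3-] = (1.10 × 10^-22 / 6.496 × 10^-5) = 1.69 x 10^-18 M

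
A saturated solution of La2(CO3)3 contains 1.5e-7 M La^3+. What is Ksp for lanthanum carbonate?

La2(CO3)3(s) <=> 2 La^3+(aq) + 3 CO3^2-(aq)
Stoichiometry gives [CO3^2-] = (3/2)[La^3+] = 2.25 × 10^-7 M.
Ksp = [La^3+]^2[CO3^2-]^3
Ksp = (1.5 x 10^-7)^2 × (2.25 × 10^-7)^3 = 2.6 × 10^-34

Ksp ≈ 2.6e-34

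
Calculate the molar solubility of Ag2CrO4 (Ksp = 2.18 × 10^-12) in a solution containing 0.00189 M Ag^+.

Ag2CrO4(s) <=> 2 Ag^+ + CrO4^2-
Ksp = [Ag^+]^2[CrO4^2-]
Let s = moles of Ag2CrO4 that dissolve per litre. [Ag^+] = 0.00189 + 2s ≈ 0.00189, [CrO4^2-] = s (since the Ag^+ already present dominates).
Ksp ≈ (0.00189)^2 × s
s = 6.10 × 10^-7 M
Check: 2s = 1.2 x 10^-6 ≪ 0.00189, so the approximation is valid.

s = 6.10 × 10^-7 M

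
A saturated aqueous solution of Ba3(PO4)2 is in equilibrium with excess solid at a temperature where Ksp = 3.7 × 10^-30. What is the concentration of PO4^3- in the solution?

Ba3(PO4)2(s) ⇌ 3 Ba^2+ + 2 PO4^3-
Ksp = [Ba^2+]^3[PO4^3-]^2
Let s = molar solubility. Then [Ba^2+] = 3s and [PO4^3-] = 2s.
So Ksp = (3s)^3 × (2s)^2 = 108s^5
s^5 = 3.7 × 10^-30 / 108, so s = 5.09 × 10^-7 M
[PO4^3-] = 2s = 1.0 x 10^-6 M

[PO4^3-] = 1.0 × 10^-6 M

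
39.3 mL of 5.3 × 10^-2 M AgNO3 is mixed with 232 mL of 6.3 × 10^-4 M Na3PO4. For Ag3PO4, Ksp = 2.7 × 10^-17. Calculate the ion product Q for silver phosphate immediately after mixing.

Total volume = 39.3 + 232 = 271.3 mL.
[Ag^+] = 5.3 x 10^-2 × (39.3/271.3) = 7.68 x 10^-3 M
[PO4^3-] = 6.3 x 10^-4 × (232/271.3) = 5.39 × 10^-4 M
Ag3PO4(s) ⇌ 3 Ag^+(aq) + PO4^3-(aq), so Q = [Ag^+]^3[PO4^3-]
Q = (7.68 × 10^-3)^3(5.39 x 10^-4) = 2.4 x 10^-10
Q > Ksp, so Ag3PO4 will precipitate.

Q ≈ 2.4 x 10^-10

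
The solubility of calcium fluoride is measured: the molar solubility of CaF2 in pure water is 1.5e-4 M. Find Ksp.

CaF2(s) <=> Ca^2+(aq) + 2 F^-(aq)
If s mol/L of CaF2 dissolves, [Ca^2+] = s and [F^-] = 2s.
Ksp = [Ca^2+][F^-]^2
Ksp = s(2s)^2 = 4s^3
Ksp = 4 × (1.5 × 10^-4)^3 = 1.4 × 10^-11

Ksp = 1.4e-11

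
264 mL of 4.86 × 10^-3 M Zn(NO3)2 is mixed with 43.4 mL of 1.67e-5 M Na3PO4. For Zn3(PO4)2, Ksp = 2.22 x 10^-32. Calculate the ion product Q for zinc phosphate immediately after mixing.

Total volume = 264 + 43.4 = 307.4 mL.
[Zn^2+] = 4.86 × 10^-3 × (264/307.4) = 4.174 × 10^-3 M
[PO4^3-] = 1.67 × 10^-5 × (43.4/307.4) = 2.358 × 10^-6 M
Zn3(PO4)2(s) ⇌ 3 Zn^2+(aq) + 2 PO4^3-(aq), so Q = [Zn^2+]^3[PO4^3-]^2
Q = (4.174 × 10^-3)^3(2.358 × 10^-6)^2 = 4.04 x 10^-19
Q > Ksp, so Zn3(PO4)2 will precipitate.

4.04 × 10^-19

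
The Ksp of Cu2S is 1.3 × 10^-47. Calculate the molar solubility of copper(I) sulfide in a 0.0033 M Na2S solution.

Cu2S(s) <=> 2 Cu^+ + S^2-
Ksp = [Cu^+]^2[S^2-]
If s mol/L dissolves here, [Cu^+] = 2s, [S^2-] = 0.0033 + s ≈ 0.0033 (Ksp is small, so little additional dissolves).
Ksp ≈ (2s)^2 × 0.0033
s = 3.1 × 10^-23 M
Check: s = 3.1 × 10^-23 ≪ 0.0033, so the approximation is valid.

s ≈ 3.1e-23 M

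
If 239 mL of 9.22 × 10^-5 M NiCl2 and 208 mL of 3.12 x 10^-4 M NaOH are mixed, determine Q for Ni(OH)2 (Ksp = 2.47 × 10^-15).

Total volume = 239 + 208 = 447 mL.
[Ni^2+] = 9.22 × 10^-5 × (239/447) = 4.930 x 10^-5 M
[OH^-] = 3.12 × 10^-4 × (208/447) = 1.452 × 10^-4 M
Ni(OH)2(s) ⇌ Ni^2+(aq) + 2 OH^-(aq), so Q = [Ni^2+][OH^-]^2
Q = (4.930 × 10^-5)(1.452 x 10^-4)^2 = 1.04 × 10^-12
Q > Ksp, so Ni(OH)2 will precipitate.

Q = 1.04e-12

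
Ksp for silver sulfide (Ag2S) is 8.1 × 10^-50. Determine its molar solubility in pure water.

Ag2S(s) <=> 2 Ag^+(aq) + S^2-(aq)
Ksp = [Ag^+]^2[S^2-]
For each mole of Ag2S that dissolves: [Ag^+] = 2s, [S^2-] = s.
So Ksp = (2s)^2 × s = 4s^3
s^3 = 8.1 × 10^-50 / 4, so s = 2.7 x 10^-17 M

s ≈ 2.7e-17 M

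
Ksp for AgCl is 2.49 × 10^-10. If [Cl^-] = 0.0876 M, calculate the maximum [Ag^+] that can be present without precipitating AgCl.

AgCl(s) ⇌ Ag^+(aq) + Cl^-(aq)
Ksp = [Ag^+][Cl^-]
Precipitation begins when Q = Ksp. With [Cl^-] = 0.0876 M:
2.49 × 10^-10 = (0.0876) × [Ag^+]
[Ag^+] = (2.49 × 10^-10 / 8.76 × 10^-2) = 2.84 x 10^-9 M

2.84 × 10^-9 M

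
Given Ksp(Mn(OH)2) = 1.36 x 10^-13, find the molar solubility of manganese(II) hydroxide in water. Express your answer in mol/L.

3.24e-5 M

Mn(OH)2(s) ⇌ Mn^2+(aq) + 2 OH^-(aq)
Ksp = [Mn^2+][OH^-]^2
For each mole of Mn(OH)2 that dissolves: [Mn^2+] = s, [OH^-] = 2s.
Substituting: Ksp = s(2s)^2 = 4s^3
s^3 = 1.36 x 10^-13 / 4, so s = 3.24 × 10^-5 M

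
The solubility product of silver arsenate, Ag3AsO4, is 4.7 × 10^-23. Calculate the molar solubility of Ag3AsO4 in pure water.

s = 1.1 × 10^-6 M

Ag3AsO4(s) ⇌ 3 Ag^+ + AsO4^3-
Ksp = [Ag^+]^3[AsO4^3-]
Let s = molar solubility. Then [Ag^+] = 3s and [AsO4^3-] = s.
Ksp = (3s)^3s = 27s^4
s^4 = 4.7 × 10^-23 / 27, so s = 1.1 × 10^-6 M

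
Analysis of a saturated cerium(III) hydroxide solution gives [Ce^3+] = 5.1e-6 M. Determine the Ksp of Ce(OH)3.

Ce(OH)3(s) ⇌ Ce^3+ + 3 OH^-
Stoichiometry gives [OH^-] = (3/1)[Ce^3+] = 1.53 × 10^-5 M.
Ksp = [Ce^3+][OH^-]^3
Ksp = 5.1 × 10^-6 × (1.53 × 10^-5)^3 = 1.8 x 10^-20

Ksp ≈ 1.8e-20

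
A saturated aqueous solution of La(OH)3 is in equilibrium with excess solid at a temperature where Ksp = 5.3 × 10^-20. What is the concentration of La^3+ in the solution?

[La^3+] ≈ 6.7 × 10^-6 M

La(OH)3(s) <=> La^3+(aq) + 3 OH^-(aq)
Ksp = [La^3+][OH^-]^3
For each mole of La(OH)3 that dissolves: [La^3+] = s, [OH^-] = 3s.
So Ksp = s × (3s)^3 = 27s^4
s^4 = 5.3 × 10^-20 / 27, so s = 6.66 × 10^-6 M
[La^3+] = s = 6.7 x 10^-6 M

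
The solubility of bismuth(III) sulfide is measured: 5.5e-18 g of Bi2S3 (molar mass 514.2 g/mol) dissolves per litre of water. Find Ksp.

Ksp = 1.5 × 10^-98

Molar solubility s = (5.5 × 10^-18 g/L) / (514.2 g/mol) = 1.07 × 10^-20 M.
Bi2S3(s) ⇌ 2 Bi^3+(aq) + 3 S^2-(aq)
With molar solubility s: [Bi^3+] = 2s, [S^2-] = 3s.
Ksp = [Bi^3+]^2[S^2-]^3
Ksp = (2s)^2(3s)^3 = 108s^5
Ksp = 108 × (1.07 × 10^-20)^5 = 1.5 × 10^-98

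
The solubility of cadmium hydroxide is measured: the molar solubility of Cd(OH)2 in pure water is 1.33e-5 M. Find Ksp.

Cd(OH)2(s) <=> Cd^2+(aq) + 2 OH^-(aq)
For each mole of Cd(OH)2 that dissolves: [Cd^2+] = s, [OH^-] = 2s.
Ksp = [Cd^2+][OH^-]^2
So Ksp = s × (2s)^2 = 4s^3
Ksp = 4 × (1.33 x 10^-5)^3 = 9.41 x 10^-15

9.41e-15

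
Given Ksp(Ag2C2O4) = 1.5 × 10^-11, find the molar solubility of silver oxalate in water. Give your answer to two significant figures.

Ag2C2O4(s) <=> 2 Ag^+ + C2O4^2-
Ksp = [Ag^+]^2[C2O4^2-]
Let s = molar solubility. Then [Ag^+] = 2s and [C2O4^2-] = s.
Substituting: Ksp = (2s)^2s = 4s^3
s^3 = 1.5 × 10^-11 / 4, so s = 1.6 x 10^-4 M

1.6 × 10^-4 M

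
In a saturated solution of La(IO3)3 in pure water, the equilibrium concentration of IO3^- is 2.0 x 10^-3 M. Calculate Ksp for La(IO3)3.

Ksp = 5.3 × 10^-12

La(IO3)3(s) ⇌ La^3+ + 3 IO3^-
Stoichiometry gives [La^3+] = (1/3)[IO3^-] = 6.67 × 10^-4 M.
Ksp = [La^3+][IO3^-]^3
Ksp = 6.67 x 10^-4 × (2.0 x 10^-3)^3 = 5.3 × 10^-12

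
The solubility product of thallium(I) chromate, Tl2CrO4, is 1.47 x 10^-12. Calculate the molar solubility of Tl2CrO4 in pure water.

Tl2CrO4(s) <=> 2 Tl^+(aq) + CrO4^2-(aq)
Ksp = [Tl^+]^2[CrO4^2-]
With molar solubility s: [Tl^+] = 2s, [CrO4^2-] = s.
Substituting: Ksp = (2s)^2s = 4s^3
s^3 = 1.47 x 10^-12 / 4, so s = 7.16 × 10^-5 M

s = 7.16 x 10^-5 M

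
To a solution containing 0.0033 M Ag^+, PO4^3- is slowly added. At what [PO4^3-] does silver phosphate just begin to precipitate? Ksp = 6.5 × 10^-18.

[PO4^3-] ≈ 1.8 × 10^-10 M

Ag3PO4(s) ⇌ 3 Ag^+(aq) + PO4^3-(aq)
Ksp = [Ag^+]^3[PO4^3-]
Precipitation begins when Q = Ksp. With [Ag^+] = 0.0033 M:
6.5 × 10^-18 = (0.0033)^3 × [PO4^3-]
[PO4^3-] = (6.5 × 10^-18 / 3.59 × 10^-8) = 1.8 × 10^-10 M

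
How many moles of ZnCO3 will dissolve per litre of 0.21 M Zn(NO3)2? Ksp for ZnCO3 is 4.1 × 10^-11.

s ≈ 2.0 × 10^-10 M

ZnCO3(s) ⇌ Zn^2+(aq) + CO3^2-(aq)
Ksp = [Zn^2+][CO3^2-]
If s mol/L dissolves here, [Zn^2+] = 0.21 + s ≈ 0.21, [CO3^2-] = s (common-ion effect: Zn^2+ is already 0.21 M).
Ksp ≈ 0.21 × s
s = 2.0 × 10^-10 M
Check: s = 2.0 × 10^-10 ≪ 0.21, so the approximation is valid.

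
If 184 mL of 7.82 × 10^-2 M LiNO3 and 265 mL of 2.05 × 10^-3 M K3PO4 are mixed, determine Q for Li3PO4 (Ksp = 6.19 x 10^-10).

Total volume = 184 + 265 = 449 mL.
[Li^+] = 7.82 × 10^-2 × (184/449) = 3.205 x 10^-2 M
[PO4^3-] = 2.05 x 10^-3 × (265/449) = 1.210 x 10^-3 M
Li3PO4(s) ⇌ 3 Li^+(aq) + PO4^3-(aq), so Q = [Li^+]^3[PO4^3-]
Q = (3.205 × 10^-2)^3(1.210 × 10^-3) = 3.98 × 10^-8
Q > Ksp, so Li3PO4 will precipitate.

3.98 x 10^-8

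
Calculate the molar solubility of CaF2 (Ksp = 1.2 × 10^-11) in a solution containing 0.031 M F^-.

CaF2(s) ⇌ Ca^2+ + 2 F^-
Ksp = [Ca^2+][F^-]^2
If s mol/L dissolves here, [Ca^2+] = s, [F^-] = 0.031 + 2s ≈ 0.031 (Ksp is small, so little additional dissolves).
Ksp ≈ s × (0.031)^2
s = 1.2 × 10^-8 M
Check: 2s = 2.5 x 10^-8 ≪ 0.031, so the approximation is valid.

1.2 × 10^-8 M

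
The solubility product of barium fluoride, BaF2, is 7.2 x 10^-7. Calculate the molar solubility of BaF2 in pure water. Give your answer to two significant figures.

s = 5.6e-3 M

BaF2(s) ⇌ Ba^2+(aq) + 2 F^-(aq)
Ksp = [Ba^2+][F^-]^2
With molar solubility s: [Ba^2+] = s, [F^-] = 2s.
Substituting: Ksp = s(2s)^2 = 4s^3
Solving, s = (7.2 x 10^-7/4)^(1/3) = 5.6 × 10^-3 M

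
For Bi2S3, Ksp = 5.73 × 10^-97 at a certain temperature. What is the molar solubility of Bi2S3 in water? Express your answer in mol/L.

2.21 × 10^-20 M

Bi2S3(s) <=> 2 Bi^3+(aq) + 3 S^2-(aq)
Ksp = [Bi^3+]^2[S^2-]^3
For each mole of Bi2S3 that dissolves: [Bi^3+] = 2s, [S^2-] = 3s.
Ksp = (2s)^2(3s)^3 = 108s^5
s = (5.73 × 10^-97 / 108)^(1/5) = 2.21 x 10^-20 M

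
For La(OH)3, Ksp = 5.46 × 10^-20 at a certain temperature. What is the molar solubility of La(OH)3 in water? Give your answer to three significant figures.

s = 6.71 × 10^-6 M

La(OH)3(s) ⇌ La^3+(aq) + 3 OH^-(aq)
Ksp = [La^3+][OH^-]^3
With molar solubility s: [La^3+] = s, [OH^-] = 3s.
So Ksp = s × (3s)^3 = 27s^4
Solving, s = (5.46 × 10^-20/27)^(1/4) = 6.71 x 10^-6 M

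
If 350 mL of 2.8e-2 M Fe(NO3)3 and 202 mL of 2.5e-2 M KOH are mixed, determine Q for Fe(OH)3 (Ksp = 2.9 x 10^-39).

Total volume = 350 + 202 = 552 mL.
[Fe^3+] = 2.8 x 10^-2 × (350/552) = 1.78 x 10^-2 M
[OH^-] = 2.5 × 10^-2 × (202/552) = 9.15 × 10^-3 M
Fe(OH)3(s) ⇌ Fe^3+ + 3 OH^-, so Q = [Fe^3+][OH^-]^3
Q = (1.78 x 10^-2)(9.15 × 10^-3)^3 = 1.4 x 10^-8
Q > Ksp, so Fe(OH)3 will precipitate.

1.4e-8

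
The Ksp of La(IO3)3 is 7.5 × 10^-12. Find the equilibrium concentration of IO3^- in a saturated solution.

La(IO3)3(s) ⇌ La^3+ + 3 IO3^-
Ksp = [La^3+][IO3^-]^3
If s mol/L of La(IO3)3 dissolves, [La^3+] = s and [IO3^-] = 3s.
Ksp = s(3s)^3 = 27s^4
s^4 = 7.5 × 10^-12 / 27, so s = 7.26 × 10^-4 M
[IO3^-] = 3s = 2.2 × 10^-3 M

[IO3^-] = 2.2 × 10^-3 M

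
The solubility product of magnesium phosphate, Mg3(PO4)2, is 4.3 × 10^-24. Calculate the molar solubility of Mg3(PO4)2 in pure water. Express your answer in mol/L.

Mg3(PO4)2(s) <=> 3 Mg^2+ + 2 PO4^3-
Ksp = [Mg^2+]^3[PO4^3-]^2
For each mole of Mg3(PO4)2 that dissolves: [Mg^2+] = 3s, [PO4^3-] = 2s.
So Ksp = (3s)^3 × (2s)^2 = 108s^5
Solving, s = (4.3 × 10^-24/108)^(1/5) = 8.3 x 10^-6 M

s ≈ 8.3 x 10^-6 M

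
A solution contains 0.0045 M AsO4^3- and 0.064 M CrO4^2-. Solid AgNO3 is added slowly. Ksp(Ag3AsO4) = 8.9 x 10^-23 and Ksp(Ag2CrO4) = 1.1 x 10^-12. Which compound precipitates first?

Precipitation of each salt starts when its ion product equals its Ksp.
For Ag3AsO4: 8.9 x 10^-23 = 0.0045 × [Ag^+]^3  ⇒  [Ag^+] = 2.7 × 10^-7 M.
For Ag2CrO4: 1.1 x 10^-12 = 0.064 × [Ag^+]^2  ⇒  [Ag^+] = 4.1 x 10^-6 M.
The salt with the lower threshold [Ag^+] precipitates first: Ag3AsO4.

Ag3AsO4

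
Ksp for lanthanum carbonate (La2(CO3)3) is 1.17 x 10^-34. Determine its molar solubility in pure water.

La2(CO3)3(s) <=> 2 La^3+ + 3 CO3^2-
Ksp = [La^3+]^2[CO3^2-]^3
If s mol/L of La2(CO3)3 dissolves, [La^3+] = 2s and [CO3^2-] = 3s.
Substituting: Ksp = (2s)^2(3s)^3 = 108s^5
s^5 = 1.17 x 10^-34 / 108, so s = 6.41 × 10^-8 M

s = 6.41e-8 M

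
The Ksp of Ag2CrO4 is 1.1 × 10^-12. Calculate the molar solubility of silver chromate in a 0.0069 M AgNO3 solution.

Ag2CrO4(s) ⇌ 2 Ag^+(aq) + CrO4^2-(aq)
Ksp = [Ag^+]^2[CrO4^2-]
Let s = moles of Ag2CrO4 that dissolve per litre. [Ag^+] = 0.0069 + 2s ≈ 0.0069, [CrO4^2-] = s (since Ag^+ from AgNO3 dominates).
Ksp ≈ (0.0069)^2 × s
s = 2.3 x 10^-8 M
Check: 2s = 4.6 × 10^-8 ≪ 0.0069, so the approximation is valid.

s ≈ 2.3 x 10^-8 M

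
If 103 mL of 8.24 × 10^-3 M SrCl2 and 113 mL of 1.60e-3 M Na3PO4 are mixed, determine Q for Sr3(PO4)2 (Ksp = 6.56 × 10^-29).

4.25 × 10^-14

Total volume = 103 + 113 = 216 mL.
[Sr^2+] = 8.24 × 10^-3 × (103/216) = 3.929 × 10^-3 M
[PO4^3-] = 1.60 x 10^-3 × (113/216) = 8.370 × 10^-4 M
Sr3(PO4)2(s) <=> 3 Sr^2+ + 2 PO4^3-, so Q = [Sr^2+]^3[PO4^3-]^2
Q = (3.929 x 10^-3)^3(8.370 × 10^-4)^2 = 4.25 × 10^-14
Q > Ksp, so Sr3(PO4)2 will precipitate.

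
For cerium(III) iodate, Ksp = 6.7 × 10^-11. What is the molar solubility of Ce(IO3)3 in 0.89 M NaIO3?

Ce(IO3)3(s) ⇌ Ce^3+ + 3 IO3^-
Ksp = [Ce^3+][IO3^-]^3
If s mol/L dissolves here, [Ce^3+] = s, [IO3^-] = 0.89 + 3s ≈ 0.89 (common-ion effect: IO3^- is already 0.89 M).
Ksp ≈ s × (0.89)^3
s = 9.5 x 10^-11 M
Check: 3s = 2.9 × 10^-10 ≪ 0.89, so the approximation is valid.

s = 9.5 × 10^-11 M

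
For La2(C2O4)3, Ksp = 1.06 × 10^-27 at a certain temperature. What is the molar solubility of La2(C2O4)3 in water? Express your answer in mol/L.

s ≈ 1.58 x 10^-6 M

La2(C2O4)3(s) <=> 2 La^3+(aq) + 3 C2O4^2-(aq)
Ksp = [La^3+]^2[C2O4^2-]^3
For each mole of La2(C2O4)3 that dissolves: [La^3+] = 2s, [C2O4^2-] = 3s.
Ksp = (2s)^2(3s)^3 = 108s^5
s = (1.06 × 10^-27 / 108)^(1/5) = 1.58 × 10^-6 M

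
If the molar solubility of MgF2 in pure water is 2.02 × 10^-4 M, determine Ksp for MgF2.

Ksp = 3.30 x 10^-11

MgF2(s) ⇌ Mg^2+(aq) + 2 F^-(aq)
With molar solubility s: [Mg^2+] = s, [F^-] = 2s.
Ksp = [Mg^2+][F^-]^2
Ksp = s(2s)^2 = 4s^3
Ksp = 4 × (2.02 × 10^-4)^3 = 3.30 × 10^-11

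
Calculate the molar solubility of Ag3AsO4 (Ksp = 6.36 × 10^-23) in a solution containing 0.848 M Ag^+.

Ag3AsO4(s) <=> 3 Ag^+ + AsO4^3-
Ksp = [Ag^+]^3[AsO4^3-]
Let s = moles of Ag3AsO4 that dissolve per litre. [Ag^+] = 0.848 + 3s ≈ 0.848, [AsO4^3-] = s (common-ion effect: Ag^+ is already 0.848 M).
Ksp ≈ (0.848)^3 × s
s = 1.04 x 10^-22 M
Check: 3s = 3.1 × 10^-22 ≪ 0.848, so the approximation is valid.

s ≈ 1.04e-22 M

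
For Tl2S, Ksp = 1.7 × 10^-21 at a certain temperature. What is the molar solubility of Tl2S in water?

7.5 × 10^-8 M

Tl2S(s) ⇌ 2 Tl^+(aq) + S^2-(aq)
Ksp = [Tl^+]^2[S^2-]
Let s = molar solubility. Then [Tl^+] = 2s and [S^2-] = s.
Ksp = (2s)^2s = 4s^3
s = (1.7 × 10^-21 / 4)^(1/3) = 7.5 x 10^-8 M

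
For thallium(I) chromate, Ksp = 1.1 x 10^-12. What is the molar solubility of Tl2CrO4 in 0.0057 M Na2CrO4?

Tl2CrO4(s) ⇌ 2 Tl^+ + CrO4^2-
Ksp = [Tl^+]^2[CrO4^2-]
Let s = moles of Tl2CrO4 that dissolve per litre. [Tl^+] = 2s, [CrO4^2-] = 0.0057 + s ≈ 0.0057 (common-ion effect: CrO4^2- is already 0.0057 M).
Ksp ≈ (2s)^2 × 0.0057
s = 6.9 × 10^-6 M
Check: s = 6.9 × 10^-6 ≪ 0.0057, so the approximation is valid.

6.9 × 10^-6 M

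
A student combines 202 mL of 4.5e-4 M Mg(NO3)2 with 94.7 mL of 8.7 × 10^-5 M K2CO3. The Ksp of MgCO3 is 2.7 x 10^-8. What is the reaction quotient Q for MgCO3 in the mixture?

Total volume = 202 + 94.7 = 296.7 mL.
[Mg^2+] = 4.5 x 10^-4 × (202/296.7) = 3.06 × 10^-4 M
[CO3^2-] = 8.7 × 10^-5 × (94.7/296.7) = 2.78 × 10^-5 M
MgCO3(s) <=> Mg^2+(aq) + CO3^2-(aq), so Q = [Mg^2+][CO3^2-]
Q = (3.06 x 10^-4)(2.78 × 10^-5) = 8.5 × 10^-9
Q < Ksp, so no precipitate of MgCO3 forms.

8.5 × 10^-9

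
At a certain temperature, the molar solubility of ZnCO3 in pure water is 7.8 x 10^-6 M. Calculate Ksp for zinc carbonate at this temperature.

Ksp ≈ 6.1 × 10^-11

ZnCO3(s) ⇌ Zn^2+(aq) + CO3^2-(aq)
For each mole of ZnCO3 that dissolves: [Zn^2+] = s, [CO3^2-] = s.
Ksp = [Zn^2+][CO3^2-]
Ksp = s × s = s^2
With s = 7.8 × 10^-6: Ksp = 6.1 × 10^-11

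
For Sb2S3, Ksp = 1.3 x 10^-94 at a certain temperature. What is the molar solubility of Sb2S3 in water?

6.5 × 10^-20 M

Sb2S3(s) ⇌ 2 Sb^3+(aq) + 3 S^2-(aq)
Ksp = [Sb^3+]^2[S^2-]^3
With molar solubility s: [Sb^3+] = 2s, [S^2-] = 3s.
So Ksp = (2s)^2 × (3s)^3 = 108s^5
s^5 = 1.3 x 10^-94 / 108, so s = 6.5 × 10^-20 M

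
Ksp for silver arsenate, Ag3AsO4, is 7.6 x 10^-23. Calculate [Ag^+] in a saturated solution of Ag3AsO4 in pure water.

[Ag^+] = 3.9 x 10^-6 M

Ag3AsO4(s) ⇌ 3 Ag^+(aq) + AsO4^3-(aq)
Ksp = [Ag^+]^3[AsO4^3-]
If s mol/L of Ag3AsO4 dissolves, [Ag^+] = 3s and [AsO4^3-] = s.
Ksp = (3s)^3s = 27s^4
Solving, s = (7.6 x 10^-23/27)^(1/4) = 1.30 × 10^-6 M
[Ag^+] = 3s = 3.9 x 10^-6 M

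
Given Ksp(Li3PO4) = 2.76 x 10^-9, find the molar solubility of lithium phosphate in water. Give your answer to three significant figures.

Li3PO4(s) <=> 3 Li^+(aq) + PO4^3-(aq)
Ksp = [Li^+]^3[PO4^3-]
With molar solubility s: [Li^+] = 3s, [PO4^3-] = s.
So Ksp = (3s)^3 × s = 27s^4
s^4 = 2.76 x 10^-9 / 27, so s = 3.18 x 10^-3 M

3.18 × 10^-3 M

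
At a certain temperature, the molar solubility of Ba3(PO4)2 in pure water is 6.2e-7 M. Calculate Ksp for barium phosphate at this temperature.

Ba3(PO4)2(s) ⇌ 3 Ba^2+(aq) + 2 PO4^3-(aq)
With molar solubility s: [Ba^2+] = 3s, [PO4^3-] = 2s.
Ksp = [Ba^2+]^3[PO4^3-]^2
Substituting: Ksp = (3s)^3(2s)^2 = 108s^5
Ksp = 108 × (6.2 x 10^-7)^5 = 9.9 x 10^-30

9.9 × 10^-30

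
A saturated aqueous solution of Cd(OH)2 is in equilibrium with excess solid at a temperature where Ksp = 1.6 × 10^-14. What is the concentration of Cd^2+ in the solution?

Cd(OH)2(s) ⇌ Cd^2+(aq) + 2 OH^-(aq)
Ksp = [Cd^2+][OH^-]^2
Let s = molar solubility. Then [Cd^2+] = s and [OH^-] = 2s.
Ksp = s(2s)^2 = 4s^3
s^3 = 1.6 × 10^-14 / 4, so s = 1.59 x 10^-5 M
[Cd^2+] = s = 1.6 x 10^-5 M

[Cd^2+] ≈ 1.6 × 10^-5 M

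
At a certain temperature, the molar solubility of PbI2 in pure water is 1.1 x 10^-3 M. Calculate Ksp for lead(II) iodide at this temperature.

PbI2(s) ⇌ Pb^2+(aq) + 2 I^-(aq)
Let s = molar solubility. Then [Pb^2+] = s and [I^-] = 2s.
Ksp = [Pb^2+][I^-]^2
Ksp = s(2s)^2 = 4s^3
Ksp = 4 × (1.1 × 10^-3)^3 = 5.3 × 10^-9

Ksp ≈ 5.3 × 10^-9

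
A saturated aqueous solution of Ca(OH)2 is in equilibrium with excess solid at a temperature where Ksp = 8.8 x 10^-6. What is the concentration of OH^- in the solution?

Ca(OH)2(s) ⇌ Ca^2+ + 2 OH^-
Ksp = [Ca^2+][OH^-]^2
With molar solubility s: [Ca^2+] = s, [OH^-] = 2s.
Ksp = s(2s)^2 = 4s^3
s^3 = 8.8 x 10^-6 / 4, so s = 1.30 × 10^-2 M
[OH^-] = 2s = 2.6 x 10^-2 M

2.6 x 10^-2 M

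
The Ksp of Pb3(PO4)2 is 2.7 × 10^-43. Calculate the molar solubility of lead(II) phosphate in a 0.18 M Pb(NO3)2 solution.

s ≈ 3.4 × 10^-21 M

Pb3(PO4)2(s) ⇌ 3 Pb^2+(aq) + 2 PO4^3-(aq)
Ksp = [Pb^2+]^3[PO4^3-]^2
If s mol/L dissolves here, [Pb^2+] = 0.18 + 3s ≈ 0.18, [PO4^3-] = 2s (common-ion effect: Pb^2+ is already 0.18 M).
Ksp ≈ (0.18)^3 × (2s)^2
s = 3.4 x 10^-21 M
Check: 3s = 1.0 x 10^-20 ≪ 0.18, so the approximation is valid.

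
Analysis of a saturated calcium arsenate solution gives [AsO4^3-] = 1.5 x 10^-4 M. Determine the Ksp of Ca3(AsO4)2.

Ca3(AsO4)2(s) ⇌ 3 Ca^2+ + 2 AsO4^3-
Stoichiometry gives [Ca^2+] = (3/2)[AsO4^3-] = 2.25 × 10^-4 M.
Ksp = [Ca^2+]^3[AsO4^3-]^2
Ksp = (2.25 × 10^-4)^3 × (1.5 x 10^-4)^2 = 2.6 x 10^-19

2.6 × 10^-19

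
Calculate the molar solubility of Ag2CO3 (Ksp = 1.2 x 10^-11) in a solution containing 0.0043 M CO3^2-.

s ≈ 2.6 × 10^-5 M

Ag2CO3(s) <=> 2 Ag^+ + CO3^2-
Ksp = [Ag^+]^2[CO3^2-]
Let s be the molar solubility in this solution. [Ag^+] = 2s, [CO3^2-] = 0.0043 + s ≈ 0.0043 (common-ion effect: CO3^2- is already 0.0043 M).
Ksp ≈ (2s)^2 × 0.0043
s = 2.6 × 10^-5 M
Check: s = 2.6 x 10^-5 ≪ 0.0043, so the approximation is valid.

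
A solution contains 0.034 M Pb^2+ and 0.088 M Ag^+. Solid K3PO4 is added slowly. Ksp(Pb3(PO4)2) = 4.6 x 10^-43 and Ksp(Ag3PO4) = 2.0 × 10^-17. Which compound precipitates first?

Pb3(PO4)2

Each salt begins to precipitate when Q = Ksp, i.e. when [PO4^3-] reaches its threshold.
For Pb3(PO4)2: 4.6 x 10^-43 = (0.034)^3 × [PO4^3-]^2  ⇒  [PO4^3-] = 1.1 × 10^-19 M.
For Ag3PO4: 2.0 × 10^-17 = (0.088)^3 × [PO4^3-]  ⇒  [PO4^3-] = 2.9 × 10^-14 M.
The salt with the lower threshold [PO4^3-] precipitates first: Pb3(PO4)2.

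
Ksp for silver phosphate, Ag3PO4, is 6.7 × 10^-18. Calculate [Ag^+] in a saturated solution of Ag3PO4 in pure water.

Ag3PO4(s) ⇌ 3 Ag^+(aq) + PO4^3-(aq)
Ksp = [Ag^+]^3[PO4^3-]
With molar solubility s: [Ag^+] = 3s, [PO4^3-] = s.
So Ksp = (3s)^3 × s = 27s^4
s^4 = 6.7 × 10^-18 / 27, so s = 2.23 x 10^-5 M
[Ag^+] = 3s = 6.7 × 10^-5 M

6.7e-5 M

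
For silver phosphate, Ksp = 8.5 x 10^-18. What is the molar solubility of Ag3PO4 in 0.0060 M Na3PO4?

Ag3PO4(s) ⇌ 3 Ag^+ + PO4^3-
Ksp = [Ag^+]^3[PO4^3-]
Let s = moles of Ag3PO4 that dissolve per litre. [Ag^+] = 3s, [PO4^3-] = 0.0060 + s ≈ 0.0060 (common-ion effect: PO4^3- is already 0.0060 M).
Ksp ≈ (3s)^3 × 0.0060
s = 3.7 × 10^-6 M
Check: s = 3.7 × 10^-6 ≪ 0.0060, so the approximation is valid.

s ≈ 3.7e-6 M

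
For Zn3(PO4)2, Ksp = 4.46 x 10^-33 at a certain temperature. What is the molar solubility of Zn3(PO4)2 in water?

Zn3(PO4)2(s) ⇌ 3 Zn^2+ + 2 PO4^3-
Ksp = [Zn^2+]^3[PO4^3-]^2
For each mole of Zn3(PO4)2 that dissolves: [Zn^2+] = 3s, [PO4^3-] = 2s.
Substituting: Ksp = (3s)^3(2s)^2 = 108s^5
Solving, s = (4.46 x 10^-33/108)^(1/5) = 1.33 × 10^-7 M

s = 1.33e-7 M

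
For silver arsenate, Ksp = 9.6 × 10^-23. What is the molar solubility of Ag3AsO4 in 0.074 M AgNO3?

Ag3AsO4(s) ⇌ 3 Ag^+ + AsO4^3-
Ksp = [Ag^+]^3[AsO4^3-]
If s mol/L dissolves here, [Ag^+] = 0.074 + 3s ≈ 0.074, [AsO4^3-] = s (since Ag^+ from AgNO3 dominates).
Ksp ≈ (0.074)^3 × s
s = 2.4 x 10^-19 M
Check: 3s = 7.1 x 10^-19 ≪ 0.074, so the approximation is valid.

s = 2.4 x 10^-19 M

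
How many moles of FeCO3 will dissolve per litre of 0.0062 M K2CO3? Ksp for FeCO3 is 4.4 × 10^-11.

FeCO3(s) <=> Fe^2+ + CO3^2-
Ksp = [Fe^2+][CO3^2-]
Let s be the molar solubility in this solution. [Fe^2+] = s, [CO3^2-] = 0.0062 + s ≈ 0.0062 (Ksp is small, so little additional dissolves).
Ksp ≈ s × 0.0062
s = 7.1 × 10^-9 M
Check: s = 7.1 × 10^-9 ≪ 0.0062, so the approximation is valid.

s = 7.1e-9 M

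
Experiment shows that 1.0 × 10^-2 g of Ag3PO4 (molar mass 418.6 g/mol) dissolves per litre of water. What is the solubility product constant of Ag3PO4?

Ksp = 8.8 × 10^-18

Molar solubility s = (1.0 × 10^-2 g/L) / (418.6 g/mol) = 2.39 x 10^-5 M.
Ag3PO4(s) ⇌ 3 Ag^+ + PO4^3-
With molar solubility s: [Ag^+] = 3s, [PO4^3-] = s.
Ksp = [Ag^+]^3[PO4^3-]
Ksp = (3s)^3s = 27s^4
With s = 2.39 × 10^-5: Ksp = 8.8 x 10^-18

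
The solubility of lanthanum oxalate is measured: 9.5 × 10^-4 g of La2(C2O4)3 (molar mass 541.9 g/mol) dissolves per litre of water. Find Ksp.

Molar solubility s = (9.5 x 10^-4 g/L) / (541.9 g/mol) = 1.75 × 10^-6 M.
La2(C2O4)3(s) ⇌ 2 La^3+(aq) + 3 C2O4^2-(aq)
With molar solubility s: [La^3+] = 2s, [C2O4^2-] = 3s.
Ksp = [La^3+]^2[C2O4^2-]^3
So Ksp = (2s)^2 × (3s)^3 = 108s^5
With s = 1.75 × 10^-6: Ksp = 1.8 x 10^-27

1.8 × 10^-27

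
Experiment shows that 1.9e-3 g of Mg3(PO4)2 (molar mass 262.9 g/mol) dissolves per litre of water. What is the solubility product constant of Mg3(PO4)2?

Ksp ≈ 2.1 x 10^-24

Molar solubility s = (1.9 x 10^-3 g/L) / (262.9 g/mol) = 7.23 × 10^-6 M.
Mg3(PO4)2(s) <=> 3 Mg^2+(aq) + 2 PO4^3-(aq)
If s mol/L of Mg3(PO4)2 dissolves, [Mg^2+] = 3s and [PO4^3-] = 2s.
Ksp = [Mg^2+]^3[PO4^3-]^2
So Ksp = (3s)^3 × (2s)^2 = 108s^5
With s = 7.23 × 10^-6: Ksp = 2.1 × 10^-24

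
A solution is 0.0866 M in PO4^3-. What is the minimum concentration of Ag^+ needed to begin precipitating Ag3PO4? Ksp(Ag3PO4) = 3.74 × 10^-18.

Ag3PO4(s) <=> 3 Ag^+(aq) + PO4^3-(aq)
Ksp = [Ag^+]^3[PO4^3-]
Precipitation begins when Q = Ksp. With [PO4^3-] = 0.0866 M:
3.74 × 10^-18 = (0.0866) × [Ag^+]^3
[Ag^+] = (3.74 × 10^-18 / 8.66 x 10^-2)^(1/3) = 3.51 × 10^-6 M

3.51 x 10^-6 M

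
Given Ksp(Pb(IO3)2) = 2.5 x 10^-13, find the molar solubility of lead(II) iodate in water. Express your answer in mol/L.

s ≈ 4.0e-5 M

Pb(IO3)2(s) ⇌ Pb^2+(aq) + 2 IO3^-(aq)
Ksp = [Pb^2+][IO3^-]^2
With molar solubility s: [Pb^2+] = s, [IO3^-] = 2s.
So Ksp = s × (2s)^2 = 4s^3
Solving, s = (2.5 x 10^-13/4)^(1/3) = 4.0 × 10^-5 M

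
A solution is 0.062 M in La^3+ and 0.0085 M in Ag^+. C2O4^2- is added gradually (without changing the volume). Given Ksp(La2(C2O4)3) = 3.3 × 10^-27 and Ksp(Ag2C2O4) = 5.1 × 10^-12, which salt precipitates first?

La2(C2O4)3

Precipitation of each salt starts when its ion product equals its Ksp.
For La2(C2O4)3: 3.3 × 10^-27 = (0.062)^2 × [C2O4^2-]^3  ⇒  [C2O4^2-] = 9.5 × 10^-9 M.
For Ag2C2O4: 5.1 × 10^-12 = (0.0085)^2 × [C2O4^2-]  ⇒  [C2O4^2-] = 7.1 × 10^-8 M.
The salt with the lower threshold [C2O4^2-] precipitates first: La2(C2O4)3.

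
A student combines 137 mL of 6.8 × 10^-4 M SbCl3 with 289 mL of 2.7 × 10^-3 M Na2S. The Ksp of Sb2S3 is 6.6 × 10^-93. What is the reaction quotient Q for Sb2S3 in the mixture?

Total volume = 137 + 289 = 426 mL.
[Sb^3+] = 6.8 x 10^-4 × (137/426) = 2.19 × 10^-4 M
[S^2-] = 2.7 × 10^-3 × (289/426) = 1.83 × 10^-3 M
Sb2S3(s) <=> 2 Sb^3+ + 3 S^2-, so Q = [Sb^3+]^2[S^2-]^3
Q = (2.19 x 10^-4)^2(1.83 x 10^-3)^3 = 2.9 × 10^-16
Q > Ksp, so Sb2S3 will precipitate.

Q = 2.9 x 10^-16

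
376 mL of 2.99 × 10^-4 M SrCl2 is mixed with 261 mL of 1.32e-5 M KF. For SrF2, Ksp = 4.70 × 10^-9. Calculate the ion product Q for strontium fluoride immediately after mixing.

Total volume = 376 + 261 = 637 mL.
[Sr^2+] = 2.99 × 10^-4 × (376/637) = 1.765 x 10^-4 M
[F^-] = 1.32 x 10^-5 × (261/637) = 5.408 x 10^-6 M
SrF2(s) ⇌ Sr^2+ + 2 F^-, so Q = [Sr^2+][F^-]^2
Q = (1.765 x 10^-4)(5.408 × 10^-6)^2 = 5.16 × 10^-15
Q < Ksp, so no precipitate of SrF2 forms.

5.16e-15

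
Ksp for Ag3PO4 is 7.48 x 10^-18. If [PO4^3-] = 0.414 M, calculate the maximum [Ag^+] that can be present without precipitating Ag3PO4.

[Ag^+] ≈ 2.62 × 10^-6 M

Ag3PO4(s) ⇌ 3 Ag^+(aq) + PO4^3-(aq)
Ksp = [Ag^+]^3[PO4^3-]
Precipitation begins when Q = Ksp. With [PO4^3-] = 0.414 M:
7.48 x 10^-18 = (0.414) × [Ag^+]^3
[Ag^+] = (7.48 x 10^-18 / 4.14 x 10^-1)^(1/3) = 2.62 × 10^-6 M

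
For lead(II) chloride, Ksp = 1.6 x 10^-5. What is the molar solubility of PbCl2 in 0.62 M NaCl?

PbCl2(s) ⇌ Pb^2+(aq) + 2 Cl^-(aq)
Ksp = [Pb^2+][Cl^-]^2
Let s be the molar solubility in this solution. [Pb^2+] = s, [Cl^-] = 0.62 + 2s ≈ 0.62 (since Cl^- from NaCl dominates).
Ksp ≈ s × (0.62)^2
s = 4.2 × 10^-5 M
Check: 2s = 8.3 × 10^-5 ≪ 0.62, so the approximation is valid.

s ≈ 4.2e-5 M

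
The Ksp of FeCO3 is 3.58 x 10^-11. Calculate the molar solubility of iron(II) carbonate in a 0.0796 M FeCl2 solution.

s ≈ 4.50e-10 M

FeCO3(s) ⇌ Fe^2+(aq) + CO3^2-(aq)
Ksp = [Fe^2+][CO3^2-]
Let s be the molar solubility in this solution. [Fe^2+] = 0.0796 + s ≈ 0.0796, [CO3^2-] = s (common-ion effect: Fe^2+ is already 0.0796 M).
Ksp ≈ 0.0796 × s
s = 4.50 × 10^-10 M
Check: s = 4.5 x 10^-10 ≪ 0.0796, so the approximation is valid.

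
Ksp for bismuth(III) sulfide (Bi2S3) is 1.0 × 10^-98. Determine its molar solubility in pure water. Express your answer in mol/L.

s = 9.8 × 10^-21 M

Bi2S3(s) ⇌ 2 Bi^3+(aq) + 3 S^2-(aq)
Ksp = [Bi^3+]^2[S^2-]^3
For each mole of Bi2S3 that dissolves: [Bi^3+] = 2s, [S^2-] = 3s.
Substituting: Ksp = (2s)^2(3s)^3 = 108s^5
s^5 = 1.0 × 10^-98 / 108, so s = 9.8 x 10^-21 M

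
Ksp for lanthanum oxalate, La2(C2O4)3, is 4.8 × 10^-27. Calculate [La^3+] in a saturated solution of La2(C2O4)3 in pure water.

La2(C2O4)3(s) ⇌ 2 La^3+ + 3 C2O4^2-
Ksp = [La^3+]^2[C2O4^2-]^3
Let s = molar solubility. Then [La^3+] = 2s and [C2O4^2-] = 3s.
Substituting: Ksp = (2s)^2(3s)^3 = 108s^5
Solving, s = (4.8 × 10^-27/108)^(1/5) = 2.14 × 10^-6 M
[La^3+] = 2s = 4.3 x 10^-6 M

[La^3+] = 4.3 × 10^-6 M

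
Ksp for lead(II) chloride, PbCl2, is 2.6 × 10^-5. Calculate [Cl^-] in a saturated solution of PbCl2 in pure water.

[Cl^-] ≈ 0.037 M

PbCl2(s) <=> Pb^2+ + 2 Cl^-
Ksp = [Pb^2+][Cl^-]^2
Let s = molar solubility. Then [Pb^2+] = s and [Cl^-] = 2s.
Ksp = s(2s)^2 = 4s^3
s = (2.6 × 10^-5 / 4)^(1/3) = 1.87 × 10^-2 M
[Cl^-] = 2s = 3.7 × 10^-2 M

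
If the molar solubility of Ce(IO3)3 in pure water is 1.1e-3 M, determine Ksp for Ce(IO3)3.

Ce(IO3)3(s) ⇌ Ce^3+ + 3 IO3^-
Let s = molar solubility. Then [Ce^3+] = s and [IO3^-] = 3s.
Ksp = [Ce^3+][IO3^-]^3
Substituting: Ksp = s(3s)^3 = 27s^4
With s = 1.1 × 10^-3: Ksp = 4.0 × 10^-11

Ksp = 4.0 × 10^-11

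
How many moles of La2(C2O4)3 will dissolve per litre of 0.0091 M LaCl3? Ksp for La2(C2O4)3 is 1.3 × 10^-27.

8.3e-9 M

La2(C2O4)3(s) ⇌ 2 La^3+ + 3 C2O4^2-
Ksp = [La^3+]^2[C2O4^2-]^3
Let s be the molar solubility in this solution. [La^3+] = 0.0091 + 2s ≈ 0.0091, [C2O4^2-] = 3s (Ksp is small, so little additional dissolves).
Ksp ≈ (0.0091)^2 × (3s)^3
s = 8.3 × 10^-9 M
Check: 2s = 1.7 x 10^-8 ≪ 0.0091, so the approximation is valid.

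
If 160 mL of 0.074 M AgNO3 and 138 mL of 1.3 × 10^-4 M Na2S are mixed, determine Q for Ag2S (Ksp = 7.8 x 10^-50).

Total volume = 160 + 138 = 298 mL.
[Ag^+] = 7.4 × 10^-2 × (160/298) = 3.97 × 10^-2 M
[S^2-] = 1.3 x 10^-4 × (138/298) = 6.02 x 10^-5 M
Ag2S(s) ⇌ 2 Ag^+(aq) + S^2-(aq), so Q = [Ag^+]^2[S^2-]
Q = (3.97 × 10^-2)^2(6.02 × 10^-5) = 9.5 × 10^-8
Q > Ksp, so Ag2S will precipitate.

Q ≈ 9.5e-8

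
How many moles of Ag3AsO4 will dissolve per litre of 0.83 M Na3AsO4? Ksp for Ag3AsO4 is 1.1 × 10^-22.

s = 1.7e-8 M

Ag3AsO4(s) ⇌ 3 Ag^+(aq) + AsO4^3-(aq)
Ksp = [Ag^+]^3[AsO4^3-]
If s mol/L dissolves here, [Ag^+] = 3s, [AsO4^3-] = 0.83 + s ≈ 0.83 (Ksp is small, so little additional dissolves).
Ksp ≈ (3s)^3 × 0.83
s = 1.7 x 10^-8 M
Check: s = 1.7 × 10^-8 ≪ 0.83, so the approximation is valid.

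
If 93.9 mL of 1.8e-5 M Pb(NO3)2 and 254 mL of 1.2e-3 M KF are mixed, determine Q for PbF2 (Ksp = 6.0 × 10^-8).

Q ≈ 3.7e-12

Total volume = 93.9 + 254 = 347.9 mL.
[Pb^2+] = 1.8 x 10^-5 × (93.9/347.9) = 4.86 × 10^-6 M
[F^-] = 1.2 x 10^-3 × (254/347.9) = 8.76 x 10^-4 M
PbF2(s) ⇌ Pb^2+(aq) + 2 F^-(aq), so Q = [Pb^2+][F^-]^2
Q = (4.86 × 10^-6)(8.76 × 10^-4)^2 = 3.7 × 10^-12
Q < Ksp, so no precipitate of PbF2 forms.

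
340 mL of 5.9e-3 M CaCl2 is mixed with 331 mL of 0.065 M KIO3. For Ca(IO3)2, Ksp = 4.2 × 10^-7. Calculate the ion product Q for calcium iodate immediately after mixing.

Total volume = 340 + 331 = 671 mL.
[Ca^2+] = 5.9 x 10^-3 × (340/671) = 2.99 × 10^-3 M
[IO3^-] = 6.5 × 10^-2 × (331/671) = 3.21 x 10^-2 M
Ca(IO3)2(s) ⇌ Ca^2+ + 2 IO3^-, so Q = [Ca^2+][IO3^-]^2
Q = (2.99 × 10^-3)(3.21 x 10^-2)^2 = 3.1 x 10^-6
Q > Ksp, so Ca(IO3)2 will precipitate.

Q = 3.1 x 10^-6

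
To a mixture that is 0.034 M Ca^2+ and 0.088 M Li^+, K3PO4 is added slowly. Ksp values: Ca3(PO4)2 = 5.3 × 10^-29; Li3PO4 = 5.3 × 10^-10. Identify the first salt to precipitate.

Ca3(PO4)2

Each salt begins to precipitate when Q = Ksp, i.e. when [PO4^3-] reaches its threshold.
For Ca3(PO4)2: 5.3 × 10^-29 = (0.034)^3 × [PO4^3-]^2  ⇒  [PO4^3-] = 1.2 × 10^-12 M.
For Li3PO4: 5.3 × 10^-10 = (0.088)^3 × [PO4^3-]  ⇒  [PO4^3-] = 7.8 × 10^-7 M.
The salt with the lower threshold [PO4^3-] precipitates first: Ca3(PO4)2.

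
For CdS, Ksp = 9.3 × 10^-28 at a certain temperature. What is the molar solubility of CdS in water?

CdS(s) ⇌ Cd^2+ + S^2-
Ksp = [Cd^2+][S^2-]
If s mol/L of CdS dissolves, [Cd^2+] = s and [S^2-] = s.
Ksp = s^2
s = √(9.3 × 10^-28) = 3.0 x 10^-14 M

3.0e-14 M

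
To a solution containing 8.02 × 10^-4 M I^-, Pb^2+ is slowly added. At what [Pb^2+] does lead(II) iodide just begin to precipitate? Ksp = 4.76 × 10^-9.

PbI2(s) <=> Pb^2+ + 2 I^-
Ksp = [Pb^2+][I^-]^2
Precipitation begins when Q = Ksp. With [I^-] = 8.02 × 10^-4 M:
4.76 × 10^-9 = (8.02 × 10^-4)^2 × [Pb^2+]
[Pb^2+] = (4.76 × 10^-9 / 6.432 × 10^-7) = 7.40 × 10^-3 M

[Pb^2+] = 7.40 × 10^-3 M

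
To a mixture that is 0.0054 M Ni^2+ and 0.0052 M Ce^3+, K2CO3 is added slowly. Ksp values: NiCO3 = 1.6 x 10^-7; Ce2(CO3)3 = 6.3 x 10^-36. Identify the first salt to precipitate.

Ce2(CO3)3

Each salt begins to precipitate when Q = Ksp, i.e. when [CO3^2-] reaches its threshold.
For NiCO3: 1.6 x 10^-7 = 0.0054 × [CO3^2-]  ⇒  [CO3^2-] = 3.0 x 10^-5 M.
For Ce2(CO3)3: 6.3 x 10^-36 = (0.0052)^2 × [CO3^2-]^3  ⇒  [CO3^2-] = 6.2 × 10^-11 M.
The salt with the lower threshold [CO3^2-] precipitates first: Ce2(CO3)3.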